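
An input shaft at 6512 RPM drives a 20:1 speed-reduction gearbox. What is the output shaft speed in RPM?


omega_out = omega_in / N = 6512 / 20 = 325.6000

325.6000 RPM


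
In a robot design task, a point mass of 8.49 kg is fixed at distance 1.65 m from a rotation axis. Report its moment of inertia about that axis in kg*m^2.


I = m*r^2 = 8.49*1.65^2 = 23.1140

23.1140 kg*m^2


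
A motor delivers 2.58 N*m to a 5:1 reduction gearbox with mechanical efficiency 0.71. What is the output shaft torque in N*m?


tau_out = tau_in * N * eta = 2.58 * 5 * 0.71 = 9.1590

9.1590 N*m


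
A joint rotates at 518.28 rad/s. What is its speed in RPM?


RPM = 518.28 * 60/(2*pi) = 4949.2094

4949.2094 RPM


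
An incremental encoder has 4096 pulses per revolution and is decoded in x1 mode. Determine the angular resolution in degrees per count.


resolution = 360 / (PPR * 1) = 360 / 4096 = 0.0879

0.0879 degrees


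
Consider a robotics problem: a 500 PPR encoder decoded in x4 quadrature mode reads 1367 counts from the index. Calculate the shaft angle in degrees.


angle = counts * 360 / (PPR*4) = 1367 * 360 / 2000 = 246.0600

246.0600 degrees


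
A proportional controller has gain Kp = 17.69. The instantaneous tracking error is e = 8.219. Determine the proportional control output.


u_P = Kp * e = 17.69 * 8.219 = 145.3941

145.3941


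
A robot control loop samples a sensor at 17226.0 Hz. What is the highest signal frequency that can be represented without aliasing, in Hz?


f_max = f_s/2 = 17226.0/2 = 8613.0000

8613.0000 Hz


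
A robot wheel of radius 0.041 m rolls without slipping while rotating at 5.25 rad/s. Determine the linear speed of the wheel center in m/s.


v = omega * r = 5.25 * 0.041 = 0.2152

0.2152 m/s


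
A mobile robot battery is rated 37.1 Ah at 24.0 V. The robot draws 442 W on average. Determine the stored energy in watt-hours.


E = capacity * V = 37.1*24.0 = 890.4000

890.4000 Wh


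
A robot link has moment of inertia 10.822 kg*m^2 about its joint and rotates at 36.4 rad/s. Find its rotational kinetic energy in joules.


KE = (1/2)*I*omega^2 = 0.5*10.822*36.4^2 = 7169.3586

7169.3586 J


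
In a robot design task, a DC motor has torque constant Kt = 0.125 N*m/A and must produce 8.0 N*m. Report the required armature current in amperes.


I = tau / Kt = 8.0/0.125 = 64.0000

64.0000 A


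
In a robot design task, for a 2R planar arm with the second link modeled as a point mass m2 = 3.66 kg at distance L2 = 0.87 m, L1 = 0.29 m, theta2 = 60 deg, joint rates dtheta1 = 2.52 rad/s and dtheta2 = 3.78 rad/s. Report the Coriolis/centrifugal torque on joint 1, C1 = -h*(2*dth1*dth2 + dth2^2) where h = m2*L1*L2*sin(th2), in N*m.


h = m2*L1*L2*sin(th2) = 3.66*0.29*0.87*sin(60 deg) = 0.799703
C1 = -h*(2*2.52*3.78 + 3.78^2) = -0.799703*33.3396 = -26.6618

-26.6618 N*m


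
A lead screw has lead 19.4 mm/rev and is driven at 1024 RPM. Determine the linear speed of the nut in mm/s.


v = lead * (RPM/60) = 19.4*1024/60 = 331.0933

331.0933 mm/s


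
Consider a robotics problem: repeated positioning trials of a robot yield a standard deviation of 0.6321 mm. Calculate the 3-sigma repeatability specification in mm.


repeatability = 3*sigma = 3*0.6321 = 1.8963

1.8963 mm


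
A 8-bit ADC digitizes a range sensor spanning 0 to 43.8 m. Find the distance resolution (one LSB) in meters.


res = range / 2^n = 43.8/2^8 = 43.8/256 = 0.1711

0.1711 m


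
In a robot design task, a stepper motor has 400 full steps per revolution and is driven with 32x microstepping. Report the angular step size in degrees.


step = 360/(400*32) = 360/12800 = 0.0281

0.0281 degrees


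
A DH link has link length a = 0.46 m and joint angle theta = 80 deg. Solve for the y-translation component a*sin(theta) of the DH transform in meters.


a*sin(theta) = 0.46*sin(80 deg) = 0.4530

0.4530 m


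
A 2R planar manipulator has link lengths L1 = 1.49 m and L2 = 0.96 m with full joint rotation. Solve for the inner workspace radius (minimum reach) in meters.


r_min = |L1 - L2| = |1.49 - 0.96| = 0.5300

0.5300 m


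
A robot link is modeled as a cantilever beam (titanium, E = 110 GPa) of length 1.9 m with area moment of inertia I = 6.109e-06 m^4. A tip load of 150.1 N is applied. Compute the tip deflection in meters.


delta = F*L^3/(3*E*I) = 150.1*1.9^3/(3*1.100e+11*6.109e-06)
      = 1029.5359/2015970 = 5.1069e-04

5.1069e-04 m


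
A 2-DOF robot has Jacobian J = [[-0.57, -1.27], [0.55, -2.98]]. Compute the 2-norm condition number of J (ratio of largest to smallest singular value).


JJ^T eigenvalues: trace(JJ^T) = 11.1207, det(JJ^T) = det(J)^2 = 5.74608841
s_max^2 = (11.1207 + sqrt(100.68561485))/2 = 10.57746109
s_min^2 = (11.1207 - sqrt(100.68561485))/2 = 0.54323891
kappa = s_max/s_min = sqrt(10.57746109/0.54323891) = 4.4126

4.4126


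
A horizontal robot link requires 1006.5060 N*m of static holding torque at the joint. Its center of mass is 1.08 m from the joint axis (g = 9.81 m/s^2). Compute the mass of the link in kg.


m = tau / (g*L) = 1006.5060 / (9.81 * 1.08) = 95.0000

95.0000 kg


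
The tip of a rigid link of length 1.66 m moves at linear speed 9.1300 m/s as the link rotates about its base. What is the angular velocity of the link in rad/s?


omega = v / L = 9.1300 / 1.66 = 5.5000

5.5000 rad/s


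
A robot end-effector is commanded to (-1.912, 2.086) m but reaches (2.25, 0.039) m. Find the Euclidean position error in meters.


dx = 2.25 - (-1.912) = 4.1620, dy = 0.039 - (2.086) = -2.0470
err = sqrt(17.322244 + 4.190209) = 4.6382

4.6382 m


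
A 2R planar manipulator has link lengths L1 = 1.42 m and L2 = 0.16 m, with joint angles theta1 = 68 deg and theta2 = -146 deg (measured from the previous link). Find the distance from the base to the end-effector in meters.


x = L1*cos(th1) + L2*cos(th1+th2) = 0.565207
y = L1*sin(th1) + L2*sin(th1+th2) = 1.160097
d = sqrt(x^2 + y^2) = sqrt(0.319459 + 1.345825) = 1.2905

1.2905 m


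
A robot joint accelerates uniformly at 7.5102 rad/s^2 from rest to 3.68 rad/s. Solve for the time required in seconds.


t = delta_omega / alpha = 3.68 / 7.5102 = 0.4900

0.4900 s


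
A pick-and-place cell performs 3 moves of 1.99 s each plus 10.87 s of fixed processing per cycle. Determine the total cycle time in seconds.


T = 3*1.99 + 10.87 = 16.8400

16.8400 s


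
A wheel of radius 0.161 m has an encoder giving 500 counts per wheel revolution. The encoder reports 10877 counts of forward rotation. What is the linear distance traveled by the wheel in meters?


revs = 10877/500 = 21.754000
d = revs * 2*pi*r = 21.754000 * 2*pi*0.161 = 22.0062

22.0062 m


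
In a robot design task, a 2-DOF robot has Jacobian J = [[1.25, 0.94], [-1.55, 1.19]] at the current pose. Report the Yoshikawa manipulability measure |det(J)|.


det(J) = 1.25*1.19 - (0.94)*(-1.55) = 2.9445
|det(J)| = 2.9445

2.9445


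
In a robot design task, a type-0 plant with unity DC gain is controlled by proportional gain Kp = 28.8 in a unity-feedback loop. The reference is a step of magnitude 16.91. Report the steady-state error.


e_ss = R/(1 + Kp) = 16.91/(1 + 28.8) = 16.91/29.8000 = 0.5674

0.5674


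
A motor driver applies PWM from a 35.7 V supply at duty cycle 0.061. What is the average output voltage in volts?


V_avg = V_supply * D = 35.7*0.061 = 2.1777

2.1777 V


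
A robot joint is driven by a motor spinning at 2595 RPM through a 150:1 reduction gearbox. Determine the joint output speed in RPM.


omega_joint = omega_motor / N = 2595 / 150 = 17.3000

17.3000 RPM


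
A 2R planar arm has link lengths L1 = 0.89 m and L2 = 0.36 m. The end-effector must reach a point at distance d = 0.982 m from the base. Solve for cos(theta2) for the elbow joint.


cos(th2) = (d^2 - L1^2 - L2^2)/(2*L1*L2) = (0.982^2 - 0.89^2 - 0.36^2)/(2*0.89*0.36) = 0.0665

0.0665


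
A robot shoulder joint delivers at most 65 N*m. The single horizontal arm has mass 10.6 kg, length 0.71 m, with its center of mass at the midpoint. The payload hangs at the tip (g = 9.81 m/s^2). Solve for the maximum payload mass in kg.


tau_arm = m_arm*g*(L/2) = 10.6*9.81*0.71/2 = 36.9150 N*m
tau_payload = tau_max - tau_arm = 65 - 36.9150 = 28.0850
m_payload = tau_payload / (g*L) = 28.0850 / (9.81*0.71) = 4.0322

4.0322 kg


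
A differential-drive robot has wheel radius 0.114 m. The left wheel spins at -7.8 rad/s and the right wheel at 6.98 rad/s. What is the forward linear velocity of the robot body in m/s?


v = r*(wR + wL)/2 = 0.114*(6.98 + -7.8)/2 = -0.0467

-0.0467 m/s


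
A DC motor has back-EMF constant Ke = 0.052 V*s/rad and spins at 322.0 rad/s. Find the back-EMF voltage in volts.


V_emf = Ke * omega = 0.052*322.0 = 16.7440

16.7440 V


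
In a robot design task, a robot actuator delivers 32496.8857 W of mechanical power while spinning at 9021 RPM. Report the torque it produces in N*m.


omega = 9021 * 2*pi/60 = 944.676911 rad/s
tau = P / omega = 32496.8857 / 944.676911 = 34.4000

34.4000 N*m


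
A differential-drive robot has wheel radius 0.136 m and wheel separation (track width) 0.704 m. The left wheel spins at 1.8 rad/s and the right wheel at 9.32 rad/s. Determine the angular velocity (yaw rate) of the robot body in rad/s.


omega = r*(wR - wL)/L = 0.136*(9.32 - (1.8))/0.704 = 1.4527

1.4527 rad/s


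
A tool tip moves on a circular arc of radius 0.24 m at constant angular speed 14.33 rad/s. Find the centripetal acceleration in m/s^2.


a_c = omega^2 * r = 14.33^2 * 0.24 = 49.2837

49.2837 m/s^2


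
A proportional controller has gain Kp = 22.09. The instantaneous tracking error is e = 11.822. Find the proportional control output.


u_P = Kp * e = 22.09 * 11.822 = 261.1480

261.1480


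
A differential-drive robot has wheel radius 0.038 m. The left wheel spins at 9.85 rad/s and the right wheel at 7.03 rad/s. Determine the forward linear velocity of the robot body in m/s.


v = r*(wR + wL)/2 = 0.038*(7.03 + 9.85)/2 = 0.3207

0.3207 m/s


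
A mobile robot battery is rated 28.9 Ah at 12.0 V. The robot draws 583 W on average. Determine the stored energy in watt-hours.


E = capacity * V = 28.9*12.0 = 346.8000

346.8000 Wh


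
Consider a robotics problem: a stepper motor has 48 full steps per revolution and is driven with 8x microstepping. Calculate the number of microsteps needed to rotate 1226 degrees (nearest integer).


step_size = 360/(48*8) = 360/384 = 0.937500 deg
n = 1226/(360/384) = 1226*384/360 = 1307.7333 -> 1308

1308 steps


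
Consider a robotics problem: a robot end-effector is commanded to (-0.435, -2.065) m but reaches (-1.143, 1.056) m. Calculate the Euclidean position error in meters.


dx = -1.143 - (-0.435) = -0.7080, dy = 1.056 - (-2.065) = 3.1210
err = sqrt(0.501264 + 9.740641) = 3.2003

3.2003 m


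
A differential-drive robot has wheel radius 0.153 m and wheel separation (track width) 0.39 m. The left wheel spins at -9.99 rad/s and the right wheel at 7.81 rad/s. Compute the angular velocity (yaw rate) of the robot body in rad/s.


omega = r*(wR - wL)/L = 0.153*(7.81 - (-9.99))/0.39 = 6.9831

6.9831 rad/s


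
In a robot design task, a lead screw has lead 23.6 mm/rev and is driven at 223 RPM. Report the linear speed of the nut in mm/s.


v = lead * (RPM/60) = 23.6*223/60 = 87.7133

87.7133 mm/s


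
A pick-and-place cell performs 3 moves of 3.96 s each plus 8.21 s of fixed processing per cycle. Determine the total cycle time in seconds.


T = 3*3.96 + 8.21 = 20.0900

20.0900 s


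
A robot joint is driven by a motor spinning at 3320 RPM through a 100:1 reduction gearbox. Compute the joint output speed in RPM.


omega_joint = omega_motor / N = 3320 / 100 = 33.2000

33.2000 RPM


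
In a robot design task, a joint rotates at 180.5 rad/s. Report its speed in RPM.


RPM = 180.5 * 60/(2*pi) = 1723.6480

1723.6480 RPM


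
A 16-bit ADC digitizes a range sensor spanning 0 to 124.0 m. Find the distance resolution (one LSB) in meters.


res = range / 2^n = 124.0/2^16 = 124.0/65536 = 0.0019

0.0019 m


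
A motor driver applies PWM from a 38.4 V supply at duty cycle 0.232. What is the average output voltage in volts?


V_avg = V_supply * D = 38.4*0.232 = 8.9088

8.9088 V


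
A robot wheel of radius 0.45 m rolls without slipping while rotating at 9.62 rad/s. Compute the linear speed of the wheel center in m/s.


v = omega * r = 9.62 * 0.45 = 4.3290

4.3290 m/s


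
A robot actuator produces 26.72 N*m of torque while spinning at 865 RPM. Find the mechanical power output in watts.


omega = 865 * 2*pi/60 = 90.582588 rad/s
P = tau * omega = 26.72 * 90.582588 = 2420.3668

2420.3668 W


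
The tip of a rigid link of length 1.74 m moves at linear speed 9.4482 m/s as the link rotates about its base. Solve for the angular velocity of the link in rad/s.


omega = v / L = 9.4482 / 1.74 = 5.4300

5.4300 rad/s


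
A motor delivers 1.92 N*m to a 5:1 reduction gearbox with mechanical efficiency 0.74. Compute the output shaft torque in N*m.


tau_out = tau_in * N * eta = 1.92 * 5 * 0.74 = 7.1040

7.1040 N*m


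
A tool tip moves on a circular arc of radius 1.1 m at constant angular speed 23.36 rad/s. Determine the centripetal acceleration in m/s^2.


a_c = omega^2 * r = 23.36^2 * 1.1 = 600.2586

600.2586 m/s^2


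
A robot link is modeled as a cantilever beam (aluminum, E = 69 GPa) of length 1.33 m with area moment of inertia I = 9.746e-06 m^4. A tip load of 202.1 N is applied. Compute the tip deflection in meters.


delta = F*L^3/(3*E*I) = 202.1*1.33^3/(3*6.900e+10*9.746e-06)
      = 475.4679377/2017422 = 2.3568e-04

2.3568e-04 m


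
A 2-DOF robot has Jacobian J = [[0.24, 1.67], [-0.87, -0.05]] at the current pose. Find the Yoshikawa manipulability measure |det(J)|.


det(J) = 0.24*-0.05 - (1.67)*(-0.87) = 1.4409
|det(J)| = 1.4409

1.4409


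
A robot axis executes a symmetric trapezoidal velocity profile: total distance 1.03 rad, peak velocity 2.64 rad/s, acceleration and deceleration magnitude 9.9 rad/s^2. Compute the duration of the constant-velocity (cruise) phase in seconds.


t_acc = v/a = 0.266667 s, d_acc = v^2/(2a) = 0.352000 rad each
d_cruise = 1.03 - 2*0.352000 = 0.326000 rad
t_cruise = d_cruise/v = 0.326000/2.64 = 0.1235

0.1235 s


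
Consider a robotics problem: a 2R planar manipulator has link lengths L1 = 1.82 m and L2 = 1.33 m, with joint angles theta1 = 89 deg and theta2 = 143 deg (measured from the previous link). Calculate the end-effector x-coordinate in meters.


x = L1*cos(th1) + L2*cos(th1+th2) = 1.82*cos(89 deg) + 1.33*cos(232 deg) = -0.7871

-0.7871 m


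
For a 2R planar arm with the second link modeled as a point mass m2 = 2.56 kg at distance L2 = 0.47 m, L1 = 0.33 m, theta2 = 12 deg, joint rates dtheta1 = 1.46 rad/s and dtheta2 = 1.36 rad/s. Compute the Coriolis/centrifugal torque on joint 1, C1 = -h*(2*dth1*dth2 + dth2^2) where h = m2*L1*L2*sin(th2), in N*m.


h = m2*L1*L2*sin(th2) = 2.56*0.33*0.47*sin(12 deg) = 0.082553
C1 = -h*(2*1.46*1.36 + 1.36^2) = -0.082553*5.8208 = -0.4805

-0.4805 N*m


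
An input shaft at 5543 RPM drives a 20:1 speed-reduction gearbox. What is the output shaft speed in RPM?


omega_out = omega_in / N = 5543 / 20 = 277.1500

277.1500 RPM


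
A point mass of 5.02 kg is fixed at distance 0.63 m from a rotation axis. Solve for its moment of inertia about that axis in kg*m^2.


I = m*r^2 = 5.02*0.63^2 = 1.9924

1.9924 kg*m^2


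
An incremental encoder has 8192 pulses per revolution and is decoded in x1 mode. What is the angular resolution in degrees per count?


resolution = 360 / (PPR * 1) = 360 / 8192 = 0.0439

0.0439 degrees


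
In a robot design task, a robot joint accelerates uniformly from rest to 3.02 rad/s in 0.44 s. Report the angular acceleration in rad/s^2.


alpha = delta_omega / t = 3.02 / 0.44 = 6.8636

6.8636 rad/s^2


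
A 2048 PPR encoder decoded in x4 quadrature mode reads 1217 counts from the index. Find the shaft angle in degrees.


angle = counts * 360 / (PPR*4) = 1217 * 360 / 8192 = 53.4814

53.4814 degrees


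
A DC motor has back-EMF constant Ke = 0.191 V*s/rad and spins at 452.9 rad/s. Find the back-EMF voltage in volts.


V_emf = Ke * omega = 0.191*452.9 = 86.5039

86.5039 V


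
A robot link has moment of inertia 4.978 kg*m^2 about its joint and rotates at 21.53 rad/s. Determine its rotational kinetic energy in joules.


KE = (1/2)*I*omega^2 = 0.5*4.978*21.53^2 = 1153.7533

1153.7533 J


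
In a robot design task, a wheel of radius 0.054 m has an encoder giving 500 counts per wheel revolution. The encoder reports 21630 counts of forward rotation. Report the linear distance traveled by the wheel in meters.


revs = 21630/500 = 43.260000
d = revs * 2*pi*r = 43.260000 * 2*pi*0.054 = 14.6778

14.6778 m


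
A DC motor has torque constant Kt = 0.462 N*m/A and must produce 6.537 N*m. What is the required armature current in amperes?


I = tau / Kt = 6.537/0.462 = 14.1494

14.1494 A


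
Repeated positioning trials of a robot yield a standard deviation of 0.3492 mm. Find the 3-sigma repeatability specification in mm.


repeatability = 3*sigma = 3*0.3492 = 1.0476

1.0476 mm


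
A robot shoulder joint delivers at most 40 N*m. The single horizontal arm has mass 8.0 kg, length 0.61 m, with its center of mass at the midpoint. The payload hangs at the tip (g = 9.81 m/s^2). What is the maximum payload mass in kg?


tau_arm = m_arm*g*(L/2) = 8.0*9.81*0.61/2 = 23.9364 N*m
tau_payload = tau_max - tau_arm = 40 - 23.9364 = 16.0636
m_payload = tau_payload / (g*L) = 16.0636 / (9.81*0.61) = 2.6844

2.6844 kg


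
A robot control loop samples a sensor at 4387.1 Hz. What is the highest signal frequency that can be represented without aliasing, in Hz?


f_max = f_s/2 = 4387.1/2 = 2193.5500

2193.5500 Hz


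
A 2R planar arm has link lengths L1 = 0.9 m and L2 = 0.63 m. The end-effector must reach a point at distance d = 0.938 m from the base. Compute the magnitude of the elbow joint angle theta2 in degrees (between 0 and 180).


cos(th2) = (d^2 - L1^2 - L2^2)/(2*L1*L2) = (0.938^2 - 0.9^2 - 0.63^2)/(2*0.9*0.63) = -0.28840917
th2 = acos(-0.28840917) = 106.7627 deg

106.7627 degrees


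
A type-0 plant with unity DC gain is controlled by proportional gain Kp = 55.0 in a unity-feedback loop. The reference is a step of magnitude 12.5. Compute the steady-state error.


e_ss = R/(1 + Kp) = 12.5/(1 + 55.0) = 12.5/56.0000 = 0.2232

0.2232


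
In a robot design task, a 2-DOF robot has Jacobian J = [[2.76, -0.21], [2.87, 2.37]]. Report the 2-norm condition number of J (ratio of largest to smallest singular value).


JJ^T eigenvalues: trace(JJ^T) = 21.5155, det(JJ^T) = det(J)^2 = 51.03530721
s_max^2 = (21.5155 + sqrt(258.77551141))/2 = 18.80100045
s_min^2 = (21.5155 - sqrt(258.77551141))/2 = 2.71449955
kappa = s_max/s_min = sqrt(18.80100045/2.71449955) = 2.6318

2.6318


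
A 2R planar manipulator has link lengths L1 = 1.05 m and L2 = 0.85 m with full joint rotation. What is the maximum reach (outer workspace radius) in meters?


r_max = L1 + L2 = 1.05 + 0.85 = 1.9000

1.9000 m


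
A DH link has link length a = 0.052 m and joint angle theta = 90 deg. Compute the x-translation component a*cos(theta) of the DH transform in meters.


a*cos(theta) = 0.052*cos(90 deg) = 0

0 m


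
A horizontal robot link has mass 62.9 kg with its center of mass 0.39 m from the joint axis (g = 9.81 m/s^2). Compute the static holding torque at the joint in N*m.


tau = m*g*L = 62.9 * 9.81 * 0.39 = 240.6491

240.6491 N*m


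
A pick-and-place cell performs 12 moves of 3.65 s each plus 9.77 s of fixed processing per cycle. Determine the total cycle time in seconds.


T = 12*3.65 + 9.77 = 53.5700

53.5700 s


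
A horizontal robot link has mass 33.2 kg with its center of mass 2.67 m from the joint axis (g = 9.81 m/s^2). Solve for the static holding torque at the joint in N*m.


tau = m*g*L = 33.2 * 9.81 * 2.67 = 869.5976

869.5976 N*m


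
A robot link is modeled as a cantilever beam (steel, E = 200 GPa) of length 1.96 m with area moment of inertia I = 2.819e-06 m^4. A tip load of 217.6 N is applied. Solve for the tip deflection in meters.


delta = F*L^3/(3*E*I) = 217.6*1.96^3/(3*2.000e+11*2.819e-06)
      = 1638.4270336/1691400 = 9.6868e-04

9.6868e-04 m


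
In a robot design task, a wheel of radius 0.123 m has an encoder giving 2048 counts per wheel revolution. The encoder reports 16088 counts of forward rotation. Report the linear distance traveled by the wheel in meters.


revs = 16088/2048 = 7.855469
d = revs * 2*pi*r = 7.855469 * 2*pi*0.123 = 6.0710

6.0710 m


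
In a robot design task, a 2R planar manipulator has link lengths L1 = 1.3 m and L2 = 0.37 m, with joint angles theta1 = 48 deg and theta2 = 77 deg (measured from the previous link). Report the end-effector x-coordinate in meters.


x = L1*cos(th1) + L2*cos(th1+th2) = 1.3*cos(48 deg) + 0.37*cos(125 deg) = 0.6576

0.6576 m


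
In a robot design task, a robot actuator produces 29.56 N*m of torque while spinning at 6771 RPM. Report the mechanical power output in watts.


omega = 6771 * 2*pi/60 = 709.057462 rad/s
P = tau * omega = 29.56 * 709.057462 = 20959.7386

20959.7386 W


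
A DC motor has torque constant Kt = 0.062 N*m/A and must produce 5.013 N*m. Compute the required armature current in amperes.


I = tau / Kt = 5.013/0.062 = 80.8548

80.8548 A


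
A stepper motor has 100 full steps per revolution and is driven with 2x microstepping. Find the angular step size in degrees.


step = 360/(100*2) = 360/200 = 1.8000

1.8000 degrees


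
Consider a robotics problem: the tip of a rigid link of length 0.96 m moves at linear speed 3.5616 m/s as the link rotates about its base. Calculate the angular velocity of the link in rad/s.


omega = v / L = 3.5616 / 0.96 = 3.7100

3.7100 rad/s


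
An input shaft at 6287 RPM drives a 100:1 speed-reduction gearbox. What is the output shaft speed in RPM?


omega_out = omega_in / N = 6287 / 100 = 62.8700

62.8700 RPM


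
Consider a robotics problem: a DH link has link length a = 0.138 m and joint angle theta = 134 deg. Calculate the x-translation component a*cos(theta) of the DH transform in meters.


a*cos(theta) = 0.138*cos(134 deg) = -0.0959

-0.0959 m


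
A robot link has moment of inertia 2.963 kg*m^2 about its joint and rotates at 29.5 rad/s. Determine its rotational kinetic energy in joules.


KE = (1/2)*I*omega^2 = 0.5*2.963*29.5^2 = 1289.2754

1289.2754 J


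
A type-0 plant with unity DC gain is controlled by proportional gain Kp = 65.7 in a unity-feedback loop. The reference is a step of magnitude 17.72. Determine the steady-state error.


e_ss = R/(1 + Kp) = 17.72/(1 + 65.7) = 17.72/66.7000 = 0.2657

0.2657


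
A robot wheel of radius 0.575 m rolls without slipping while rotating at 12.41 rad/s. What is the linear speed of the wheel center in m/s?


v = omega * r = 12.41 * 0.575 = 7.1357

7.1357 m/s


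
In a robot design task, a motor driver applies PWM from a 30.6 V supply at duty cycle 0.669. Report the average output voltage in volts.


V_avg = V_supply * D = 30.6*0.669 = 20.4714

20.4714 V


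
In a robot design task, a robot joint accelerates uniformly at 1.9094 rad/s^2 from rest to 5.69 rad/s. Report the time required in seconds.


t = delta_omega / alpha = 5.69 / 1.9094 = 2.9800

2.9800 s


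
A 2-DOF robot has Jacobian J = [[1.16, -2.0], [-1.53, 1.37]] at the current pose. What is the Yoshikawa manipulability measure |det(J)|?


det(J) = 1.16*1.37 - (-2.0)*(-1.53) = -1.4708
|det(J)| = 1.4708

1.4708


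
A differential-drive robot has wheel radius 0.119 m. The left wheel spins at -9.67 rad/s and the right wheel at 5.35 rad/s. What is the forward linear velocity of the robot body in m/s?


v = r*(wR + wL)/2 = 0.119*(5.35 + -9.67)/2 = -0.2570

-0.2570 m/s


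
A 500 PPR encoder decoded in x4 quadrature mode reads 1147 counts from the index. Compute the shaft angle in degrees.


angle = counts * 360 / (PPR*4) = 1147 * 360 / 2000 = 206.4600

206.4600 degrees


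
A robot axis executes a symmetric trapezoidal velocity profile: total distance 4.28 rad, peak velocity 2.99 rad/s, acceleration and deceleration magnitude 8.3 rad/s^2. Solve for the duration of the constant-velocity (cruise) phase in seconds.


t_acc = v/a = 0.360241 s, d_acc = v^2/(2a) = 0.538560 rad each
d_cruise = 4.28 - 2*0.538560 = 3.202880 rad
t_cruise = d_cruise/v = 3.202880/2.99 = 1.0712

1.0712 s


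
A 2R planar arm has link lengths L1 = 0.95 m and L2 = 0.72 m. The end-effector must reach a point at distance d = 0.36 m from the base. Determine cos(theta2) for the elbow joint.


cos(th2) = (d^2 - L1^2 - L2^2)/(2*L1*L2) = (0.36^2 - 0.95^2 - 0.72^2)/(2*0.95*0.72) = -0.9439

-0.9439


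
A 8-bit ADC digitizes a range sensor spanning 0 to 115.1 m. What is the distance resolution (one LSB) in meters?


res = range / 2^n = 115.1/2^8 = 115.1/256 = 0.4496

0.4496 m


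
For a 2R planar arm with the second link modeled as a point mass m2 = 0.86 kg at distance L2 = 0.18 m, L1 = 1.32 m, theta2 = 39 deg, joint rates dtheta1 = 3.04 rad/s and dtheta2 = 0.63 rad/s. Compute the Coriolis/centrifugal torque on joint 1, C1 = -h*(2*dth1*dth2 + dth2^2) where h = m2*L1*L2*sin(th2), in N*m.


h = m2*L1*L2*sin(th2) = 0.86*1.32*0.18*sin(39 deg) = 0.128593
C1 = -h*(2*3.04*0.63 + 0.63^2) = -0.128593*4.2273 = -0.5436

-0.5436 N*m


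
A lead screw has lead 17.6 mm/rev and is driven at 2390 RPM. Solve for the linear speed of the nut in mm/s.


v = lead * (RPM/60) = 17.6*2390/60 = 701.0667

701.0667 mm/s


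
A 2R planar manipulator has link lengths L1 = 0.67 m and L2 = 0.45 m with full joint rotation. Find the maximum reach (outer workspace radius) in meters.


r_max = L1 + L2 = 0.67 + 0.45 = 1.1200

1.1200 m


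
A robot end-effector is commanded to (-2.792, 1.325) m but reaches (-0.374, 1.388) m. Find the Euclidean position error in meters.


dx = -0.374 - (-2.792) = 2.4180, dy = 1.388 - (1.325) = 0.0630
err = sqrt(5.846724 + 0.003969) = 2.4188

2.4188 m


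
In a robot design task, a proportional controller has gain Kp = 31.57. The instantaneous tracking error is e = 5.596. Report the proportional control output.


u_P = Kp * e = 31.57 * 5.596 = 176.6657

176.6657


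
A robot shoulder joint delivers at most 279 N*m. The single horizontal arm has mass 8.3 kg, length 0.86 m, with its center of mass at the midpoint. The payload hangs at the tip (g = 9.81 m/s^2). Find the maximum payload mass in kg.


tau_arm = m_arm*g*(L/2) = 8.3*9.81*0.86/2 = 35.0119 N*m
tau_payload = tau_max - tau_arm = 279 - 35.0119 = 243.9881
m_payload = tau_payload / (g*L) = 243.9881 / (9.81*0.86) = 28.9202

28.9202 kg


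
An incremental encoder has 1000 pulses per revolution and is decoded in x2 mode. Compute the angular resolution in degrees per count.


resolution = 360 / (PPR * 2) = 360 / 2000 = 0.1800

0.1800 degrees


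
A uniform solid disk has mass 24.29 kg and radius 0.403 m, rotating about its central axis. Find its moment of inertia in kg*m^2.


I = (1/2)*m*R^2 = 0.5*24.29*0.403^2 = 1.9725

1.9725 kg*m^2


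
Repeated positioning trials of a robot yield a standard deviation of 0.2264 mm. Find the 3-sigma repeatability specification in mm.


repeatability = 3*sigma = 3*0.2264 = 0.6792

0.6792 mm


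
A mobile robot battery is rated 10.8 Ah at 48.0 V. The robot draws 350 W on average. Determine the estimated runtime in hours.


E = 10.8*48.0 = 518.4000 Wh
t = E/P = 518.4000/350 = 1.4811

1.4811 hours


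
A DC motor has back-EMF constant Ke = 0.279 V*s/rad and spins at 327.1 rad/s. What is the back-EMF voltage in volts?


V_emf = Ke * omega = 0.279*327.1 = 91.2609

91.2609 V


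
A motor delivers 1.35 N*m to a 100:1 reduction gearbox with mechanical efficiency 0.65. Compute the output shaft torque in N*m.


tau_out = tau_in * N * eta = 1.35 * 100 * 0.65 = 87.7500

87.7500 N*m


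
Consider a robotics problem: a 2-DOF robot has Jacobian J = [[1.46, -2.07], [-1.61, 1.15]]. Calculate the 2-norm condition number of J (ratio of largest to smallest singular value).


JJ^T eigenvalues: trace(JJ^T) = 10.3311, det(JJ^T) = det(J)^2 = 2.73472369
s_max^2 = (10.3311 + sqrt(95.79273245))/2 = 10.05923809
s_min^2 = (10.3311 - sqrt(95.79273245))/2 = 0.27186191
kappa = s_max/s_min = sqrt(10.05923809/0.27186191) = 6.0829

6.0829


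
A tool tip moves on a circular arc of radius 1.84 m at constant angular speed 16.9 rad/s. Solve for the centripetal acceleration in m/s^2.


a_c = omega^2 * r = 16.9^2 * 1.84 = 525.5224

525.5224 m/s^2


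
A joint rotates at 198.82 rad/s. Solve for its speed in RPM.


RPM = 198.82 * 60/(2*pi) = 1898.5911

1898.5911 RPM


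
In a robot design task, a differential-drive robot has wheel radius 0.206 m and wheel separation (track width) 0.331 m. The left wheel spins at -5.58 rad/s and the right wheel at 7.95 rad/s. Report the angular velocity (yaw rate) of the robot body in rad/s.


omega = r*(wR - wL)/L = 0.206*(7.95 - (-5.58))/0.331 = 8.4205

8.4205 rad/s


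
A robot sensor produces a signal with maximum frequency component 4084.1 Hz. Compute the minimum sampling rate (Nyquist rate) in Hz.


f_s,min = 2*f_max = 2*4084.1 = 8168.2000

8168.2000 Hz


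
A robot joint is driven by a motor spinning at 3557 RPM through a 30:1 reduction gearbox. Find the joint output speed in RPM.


omega_joint = omega_motor / N = 3557 / 30 = 118.5667

118.5667 RPM


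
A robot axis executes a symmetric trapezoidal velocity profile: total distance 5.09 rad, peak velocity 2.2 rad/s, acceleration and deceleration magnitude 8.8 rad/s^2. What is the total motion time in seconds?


t_acc = v/a = 2.2/8.8 = 0.250000 s
d_acc = v^2/(2a) = 0.275000 rad (each ramp)
d_cruise = 5.09 - 2*0.275000 = 4.540000 rad
t_cruise = 4.540000/2.2 = 2.063636 s
t_total = 2*0.250000 + 2.063636 = 2.5636

2.5636 s


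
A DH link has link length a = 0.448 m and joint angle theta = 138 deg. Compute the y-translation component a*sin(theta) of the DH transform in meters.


a*sin(theta) = 0.448*sin(138 deg) = 0.2998

0.2998 m


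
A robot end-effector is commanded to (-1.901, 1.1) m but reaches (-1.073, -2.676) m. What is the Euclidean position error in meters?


dx = -1.073 - (-1.901) = 0.8280, dy = -2.676 - (1.1) = -3.7760
err = sqrt(0.685584 + 14.258176) = 3.8657

3.8657 m


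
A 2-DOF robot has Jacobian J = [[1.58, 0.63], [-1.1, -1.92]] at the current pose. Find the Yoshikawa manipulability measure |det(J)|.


det(J) = 1.58*-1.92 - (0.63)*(-1.1) = -2.3406
|det(J)| = 2.3406

2.3406


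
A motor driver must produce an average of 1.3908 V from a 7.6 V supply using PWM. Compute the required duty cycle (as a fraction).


D = V_avg/V_supply = 1.3908/7.6 = 0.1830

0.1830


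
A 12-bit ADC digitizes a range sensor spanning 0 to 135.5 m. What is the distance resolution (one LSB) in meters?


res = range / 2^n = 135.5/2^12 = 135.5/4096 = 0.0331

0.0331 m


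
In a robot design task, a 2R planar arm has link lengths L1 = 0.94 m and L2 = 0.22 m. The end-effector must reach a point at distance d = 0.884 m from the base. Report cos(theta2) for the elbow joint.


cos(th2) = (d^2 - L1^2 - L2^2)/(2*L1*L2) = (0.884^2 - 0.94^2 - 0.22^2)/(2*0.94*0.22) = -0.3640

-0.3640


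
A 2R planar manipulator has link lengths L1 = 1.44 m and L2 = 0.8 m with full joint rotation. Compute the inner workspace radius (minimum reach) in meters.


r_min = |L1 - L2| = |1.44 - 0.8| = 0.6400

0.6400 m


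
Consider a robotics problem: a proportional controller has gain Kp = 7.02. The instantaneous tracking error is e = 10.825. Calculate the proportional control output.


u_P = Kp * e = 7.02 * 10.825 = 75.9915

75.9915


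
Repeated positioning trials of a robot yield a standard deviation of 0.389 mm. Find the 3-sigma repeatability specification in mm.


repeatability = 3*sigma = 3*0.389 = 1.1670

1.1670 mm


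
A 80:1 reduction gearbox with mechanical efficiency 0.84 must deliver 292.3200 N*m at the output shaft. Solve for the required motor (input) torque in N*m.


tau_in = tau_out / (N * eta) = 292.3200 / (80 * 0.84) = 4.3500

4.3500 N*m


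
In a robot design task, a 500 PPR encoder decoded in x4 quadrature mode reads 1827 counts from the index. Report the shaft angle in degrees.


angle = counts * 360 / (PPR*4) = 1827 * 360 / 2000 = 328.8600

328.8600 degrees


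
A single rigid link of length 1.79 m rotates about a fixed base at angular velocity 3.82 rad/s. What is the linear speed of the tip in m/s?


v = L*omega = 1.79 * 3.82 = 6.8378

6.8378 m/s


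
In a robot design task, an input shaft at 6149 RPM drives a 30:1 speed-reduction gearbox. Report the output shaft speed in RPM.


omega_out = omega_in / N = 6149 / 30 = 204.9667

204.9667 RPM


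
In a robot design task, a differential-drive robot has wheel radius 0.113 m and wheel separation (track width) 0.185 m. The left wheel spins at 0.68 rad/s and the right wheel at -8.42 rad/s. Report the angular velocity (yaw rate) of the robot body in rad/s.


omega = r*(wR - wL)/L = 0.113*(-8.42 - (0.68))/0.185 = -5.5584

-5.5584 rad/s


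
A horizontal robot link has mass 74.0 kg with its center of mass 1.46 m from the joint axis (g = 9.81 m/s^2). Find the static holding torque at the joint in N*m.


tau = m*g*L = 74.0 * 9.81 * 1.46 = 1059.8724

1059.8724 N*m


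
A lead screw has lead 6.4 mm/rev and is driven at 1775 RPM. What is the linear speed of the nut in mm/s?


v = lead * (RPM/60) = 6.4*1775/60 = 189.3333

189.3333 mm/s


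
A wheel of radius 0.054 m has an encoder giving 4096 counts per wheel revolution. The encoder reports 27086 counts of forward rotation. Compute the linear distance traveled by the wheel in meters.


revs = 27086/4096 = 6.612793
d = revs * 2*pi*r = 6.612793 * 2*pi*0.054 = 2.2437

2.2437 m


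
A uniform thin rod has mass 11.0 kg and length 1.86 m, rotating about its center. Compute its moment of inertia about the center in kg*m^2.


I = (1/12)*m*L^2 = (1/12)*11.0*1.86^2 = 3.1713

3.1713 kg*m^2


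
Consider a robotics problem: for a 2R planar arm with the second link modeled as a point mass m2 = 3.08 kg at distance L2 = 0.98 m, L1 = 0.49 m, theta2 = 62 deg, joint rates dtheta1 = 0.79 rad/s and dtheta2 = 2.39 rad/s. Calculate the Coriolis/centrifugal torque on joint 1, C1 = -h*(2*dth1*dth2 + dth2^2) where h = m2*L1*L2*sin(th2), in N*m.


h = m2*L1*L2*sin(th2) = 3.08*0.49*0.98*sin(62 deg) = 1.305894
C1 = -h*(2*0.79*2.39 + 2.39^2) = -1.305894*9.4883 = -12.3907

-12.3907 N*m


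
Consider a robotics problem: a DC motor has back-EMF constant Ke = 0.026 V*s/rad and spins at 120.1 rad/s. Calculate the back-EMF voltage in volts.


V_emf = Ke * omega = 0.026*120.1 = 3.1226

3.1226 V


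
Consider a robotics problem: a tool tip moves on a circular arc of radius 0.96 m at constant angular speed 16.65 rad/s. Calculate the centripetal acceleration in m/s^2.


a_c = omega^2 * r = 16.65^2 * 0.96 = 266.1336

266.1336 m/s^2


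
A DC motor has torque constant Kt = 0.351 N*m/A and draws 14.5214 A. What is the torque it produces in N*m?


tau = Kt * I = 0.351*14.5214 = 5.0970

5.0970 N*m


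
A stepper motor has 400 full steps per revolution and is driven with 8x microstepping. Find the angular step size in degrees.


step = 360/(400*8) = 360/3200 = 0.1125

0.1125 degrees


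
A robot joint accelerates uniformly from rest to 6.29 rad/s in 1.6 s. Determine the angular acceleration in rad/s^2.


alpha = delta_omega / t = 6.29 / 1.6 = 3.9312

3.9312 rad/s^2


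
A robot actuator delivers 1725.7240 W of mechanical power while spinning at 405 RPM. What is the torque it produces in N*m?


omega = 405 * 2*pi/60 = 42.411501 rad/s
tau = P / omega = 1725.7240 / 42.411501 = 40.6900

40.6900 N*m


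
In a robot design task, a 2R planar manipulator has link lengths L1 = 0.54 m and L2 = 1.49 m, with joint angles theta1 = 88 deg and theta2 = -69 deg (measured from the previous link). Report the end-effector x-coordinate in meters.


x = L1*cos(th1) + L2*cos(th1+th2) = 0.54*cos(88 deg) + 1.49*cos(19 deg) = 1.4277

1.4277 m


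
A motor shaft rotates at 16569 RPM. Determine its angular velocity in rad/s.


omega = 16569 * 2*pi/60 = 1735.1016

1735.1016 rad/s


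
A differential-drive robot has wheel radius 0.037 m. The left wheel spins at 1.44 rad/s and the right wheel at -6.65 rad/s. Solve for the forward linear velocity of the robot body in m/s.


v = r*(wR + wL)/2 = 0.037*(-6.65 + 1.44)/2 = -0.0964

-0.0964 m/s


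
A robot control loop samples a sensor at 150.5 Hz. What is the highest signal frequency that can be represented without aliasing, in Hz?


f_max = f_s/2 = 150.5/2 = 75.2500

75.2500 Hz


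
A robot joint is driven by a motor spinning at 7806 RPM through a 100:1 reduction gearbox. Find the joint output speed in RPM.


omega_joint = omega_motor / N = 7806 / 100 = 78.0600

78.0600 RPM


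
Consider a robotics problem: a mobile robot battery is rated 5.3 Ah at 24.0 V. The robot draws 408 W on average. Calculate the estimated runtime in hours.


E = 5.3*24.0 = 127.2000 Wh
t = E/P = 127.2000/408 = 0.3118

0.3118 hours


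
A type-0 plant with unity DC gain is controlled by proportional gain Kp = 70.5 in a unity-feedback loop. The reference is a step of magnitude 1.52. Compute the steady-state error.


e_ss = R/(1 + Kp) = 1.52/(1 + 70.5) = 1.52/71.5000 = 0.0213

0.0213


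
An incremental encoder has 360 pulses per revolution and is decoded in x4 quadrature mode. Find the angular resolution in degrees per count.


resolution = 360 / (PPR * 4) = 360 / 1440 = 0.2500

0.2500 degrees


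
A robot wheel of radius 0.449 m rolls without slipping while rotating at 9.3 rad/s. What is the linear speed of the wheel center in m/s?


v = omega * r = 9.3 * 0.449 = 4.1757

4.1757 m/s


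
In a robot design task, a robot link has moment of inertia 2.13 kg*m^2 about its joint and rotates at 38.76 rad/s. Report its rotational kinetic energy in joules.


KE = (1/2)*I*omega^2 = 0.5*2.13*38.76^2 = 1599.9895

1599.9895 J


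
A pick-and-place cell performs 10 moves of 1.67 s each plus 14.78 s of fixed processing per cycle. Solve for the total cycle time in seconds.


T = 10*1.67 + 14.78 = 31.4800

31.4800 s


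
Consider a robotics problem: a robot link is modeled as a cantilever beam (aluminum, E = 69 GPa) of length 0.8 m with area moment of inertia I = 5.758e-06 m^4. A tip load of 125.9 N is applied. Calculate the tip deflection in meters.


delta = F*L^3/(3*E*I) = 125.9*0.8^3/(3*6.900e+10*5.758e-06)
      = 64.4608/1191906 = 5.4082e-05

5.4082e-05 m


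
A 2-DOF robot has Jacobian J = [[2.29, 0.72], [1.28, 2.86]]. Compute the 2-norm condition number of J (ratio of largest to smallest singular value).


JJ^T eigenvalues: trace(JJ^T) = 15.5805, det(JJ^T) = det(J)^2 = 31.67213284
s_max^2 = (15.5805 + sqrt(116.06344889))/2 = 13.17688738
s_min^2 = (15.5805 - sqrt(116.06344889))/2 = 2.40361262
kappa = s_max/s_min = sqrt(13.17688738/2.40361262) = 2.3414

2.3414


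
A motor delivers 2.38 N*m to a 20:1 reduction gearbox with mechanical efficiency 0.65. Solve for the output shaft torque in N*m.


tau_out = tau_in * N * eta = 2.38 * 20 * 0.65 = 30.9400

30.9400 N*m


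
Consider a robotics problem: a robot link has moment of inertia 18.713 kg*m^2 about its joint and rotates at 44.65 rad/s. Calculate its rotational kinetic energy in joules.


KE = (1/2)*I*omega^2 = 0.5*18.713*44.65^2 = 18653.3289

18653.3289 J
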